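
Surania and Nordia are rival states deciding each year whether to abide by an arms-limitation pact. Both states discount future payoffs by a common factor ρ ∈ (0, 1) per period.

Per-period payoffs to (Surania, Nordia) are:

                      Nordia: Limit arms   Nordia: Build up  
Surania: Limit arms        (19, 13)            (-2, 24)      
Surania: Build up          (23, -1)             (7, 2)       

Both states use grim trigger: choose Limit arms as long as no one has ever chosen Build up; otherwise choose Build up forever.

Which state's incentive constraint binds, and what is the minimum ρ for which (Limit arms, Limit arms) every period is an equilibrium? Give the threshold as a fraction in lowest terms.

Nordia; ρ ≥ 1/2

Surania: cooperation gives 19 each period; deviation gives 23 once then 7 forever.
  19/(1−ρ) ≥ 23 + 7ρ/(1−ρ) ⇒ ρ ≥ 4/16 = 1/4.
Nordia: cooperation gives 13 each period; deviation gives 24 once then 2 forever.
  ρ ≥ 11/22 = 1/2.
Both must hold, so the binding constraint is Nordia's: ρ ≥ 1/2.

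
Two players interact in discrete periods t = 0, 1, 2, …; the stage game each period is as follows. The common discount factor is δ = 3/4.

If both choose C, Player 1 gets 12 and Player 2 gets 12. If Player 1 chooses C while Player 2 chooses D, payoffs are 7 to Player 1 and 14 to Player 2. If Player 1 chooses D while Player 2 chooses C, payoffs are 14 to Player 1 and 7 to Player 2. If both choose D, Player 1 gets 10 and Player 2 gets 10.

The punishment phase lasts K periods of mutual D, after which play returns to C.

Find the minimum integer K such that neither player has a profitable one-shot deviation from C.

No profitable deviation requires (12−10)(δ+…+δ^K) ≥ 14−12, i.e. δ+…+δ^K ≥ 1 ≈ 1.0000.
With δ = 3/4, the partial sums are K=1: 0.7500, K=2: 1.3125.
K = 2 is the first length at which the sum reaches 1.0000.

2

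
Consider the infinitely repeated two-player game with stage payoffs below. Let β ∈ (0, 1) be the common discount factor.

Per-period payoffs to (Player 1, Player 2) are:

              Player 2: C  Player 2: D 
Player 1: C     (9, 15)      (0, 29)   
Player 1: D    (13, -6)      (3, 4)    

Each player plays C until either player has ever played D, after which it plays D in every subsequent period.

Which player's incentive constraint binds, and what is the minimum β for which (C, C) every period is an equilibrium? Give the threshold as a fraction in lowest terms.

For Player 1: deviation gain 13−9 = 4, per-period punishment loss 9−3 = 6. IC gives β ≥ 4/10 = 2/5.
For Player 2: gain 14, loss 11 per period, so β ≥ 14/25.
The tighter constraint is Player 2's, so cooperation needs β ≥ 14/25.

Player 2; β ≥ 14/25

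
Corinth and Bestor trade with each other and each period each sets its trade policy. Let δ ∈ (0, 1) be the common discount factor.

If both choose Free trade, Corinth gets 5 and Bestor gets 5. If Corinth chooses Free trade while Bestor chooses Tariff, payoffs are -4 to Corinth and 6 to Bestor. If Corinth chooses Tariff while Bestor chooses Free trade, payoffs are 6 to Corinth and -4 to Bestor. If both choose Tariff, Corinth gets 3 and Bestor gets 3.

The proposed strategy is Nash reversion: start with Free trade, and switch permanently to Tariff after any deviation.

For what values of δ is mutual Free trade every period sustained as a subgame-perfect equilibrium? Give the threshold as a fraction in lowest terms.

Under grim trigger the critical discount factor is (T−C)/(T−P) with T = 6, C = 5, P = 3.
δ* = (6−5)/(6−3) = 1/3.

1/3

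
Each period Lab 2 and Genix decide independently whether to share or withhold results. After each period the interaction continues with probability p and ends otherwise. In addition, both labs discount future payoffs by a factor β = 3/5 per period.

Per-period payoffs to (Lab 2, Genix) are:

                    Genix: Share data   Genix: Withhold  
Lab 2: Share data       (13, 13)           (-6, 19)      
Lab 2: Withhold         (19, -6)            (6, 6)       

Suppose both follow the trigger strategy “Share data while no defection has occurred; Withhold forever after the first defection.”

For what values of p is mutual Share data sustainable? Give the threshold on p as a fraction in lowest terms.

With continuation probability p and discount β, the effective per-period discount factor is βp.
Grim-trigger IC: βp ≥ (19−13)/(19−6) = 6/13.
So p ≥ (6/13)/(3/5) = 10/13.

10/13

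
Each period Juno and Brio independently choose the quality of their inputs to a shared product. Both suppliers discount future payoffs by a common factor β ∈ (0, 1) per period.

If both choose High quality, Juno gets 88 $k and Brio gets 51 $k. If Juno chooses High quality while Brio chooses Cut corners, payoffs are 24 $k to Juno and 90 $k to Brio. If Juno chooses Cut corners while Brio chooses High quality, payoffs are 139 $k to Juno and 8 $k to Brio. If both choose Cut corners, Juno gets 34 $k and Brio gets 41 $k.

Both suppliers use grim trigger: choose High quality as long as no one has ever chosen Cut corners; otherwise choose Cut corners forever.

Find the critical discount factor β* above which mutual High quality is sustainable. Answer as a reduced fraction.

39/49

Juno: cooperation gives 88 each period; deviation gives 139 once then 34 forever.
  88/(1−β) ≥ 139 + 34β/(1−β) ⇒ β ≥ 51/105 = 17/35.
Brio: cooperation gives 51 each period; deviation gives 90 once then 41 forever.
  β ≥ 39/49.
Both must hold, so the binding constraint is Brio's: β ≥ 39/49.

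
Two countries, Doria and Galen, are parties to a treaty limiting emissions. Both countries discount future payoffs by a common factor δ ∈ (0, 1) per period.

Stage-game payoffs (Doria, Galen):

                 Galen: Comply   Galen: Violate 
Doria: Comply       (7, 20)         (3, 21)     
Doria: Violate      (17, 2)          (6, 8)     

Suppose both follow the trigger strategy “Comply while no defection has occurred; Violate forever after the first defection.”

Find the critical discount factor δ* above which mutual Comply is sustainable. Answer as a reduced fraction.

10/11

Doria's threshold: (17−7)/(17−6) = 10/11.
Galen's threshold: (21−20)/(21−8) = 1/13.
10/11 > 1/13, so Doria binds and δ* = 10/11.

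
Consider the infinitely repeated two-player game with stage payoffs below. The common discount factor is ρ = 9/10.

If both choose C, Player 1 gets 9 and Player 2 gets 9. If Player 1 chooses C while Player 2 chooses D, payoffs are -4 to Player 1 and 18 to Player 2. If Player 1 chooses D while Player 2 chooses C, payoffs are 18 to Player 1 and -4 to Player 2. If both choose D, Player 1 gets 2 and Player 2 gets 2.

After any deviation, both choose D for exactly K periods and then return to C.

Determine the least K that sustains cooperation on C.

2

No profitable deviation requires (9−2)(ρ+…+ρ^K) ≥ 18−9, i.e. ρ+…+ρ^K ≥ 9/7 ≈ 1.2857.
With ρ = 9/10, the partial sums are K=1: 0.9000, K=2: 1.7100.
K = 2 is the first length at which the sum reaches 1.2857.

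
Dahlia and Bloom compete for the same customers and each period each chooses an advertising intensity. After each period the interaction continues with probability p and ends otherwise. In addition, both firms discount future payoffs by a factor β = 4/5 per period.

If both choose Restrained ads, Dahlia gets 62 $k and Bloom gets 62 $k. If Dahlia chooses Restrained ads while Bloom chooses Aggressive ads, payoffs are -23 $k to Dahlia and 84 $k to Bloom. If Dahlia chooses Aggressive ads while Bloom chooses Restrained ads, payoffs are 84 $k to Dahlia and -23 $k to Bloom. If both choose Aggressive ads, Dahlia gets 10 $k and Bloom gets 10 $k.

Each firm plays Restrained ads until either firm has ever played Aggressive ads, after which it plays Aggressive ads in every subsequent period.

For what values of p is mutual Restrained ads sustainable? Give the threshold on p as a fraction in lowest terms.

Expected continuation weight on next period's payoff is β·p = 4/5·p, which plays the role of the discount factor.
Cooperation requires 4/5·p ≥ (84−62)/(84−10) = 11/37, hence p ≥ 55/148.

55/148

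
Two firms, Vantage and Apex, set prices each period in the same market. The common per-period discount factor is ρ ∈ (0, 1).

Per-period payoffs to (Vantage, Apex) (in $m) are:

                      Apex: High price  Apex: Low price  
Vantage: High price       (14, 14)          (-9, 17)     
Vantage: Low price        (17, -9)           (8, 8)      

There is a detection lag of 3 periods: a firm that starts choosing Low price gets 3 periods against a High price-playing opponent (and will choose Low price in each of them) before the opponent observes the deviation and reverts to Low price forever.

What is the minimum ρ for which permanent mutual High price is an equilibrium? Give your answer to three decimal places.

The best deviation is to choose Low price for all 3 undetected periods, earning 17 each, then 8 forever once detected.
Deviation value: 17(1−ρ^3)/(1−ρ) + 8ρ^3/(1−ρ); cooperation value: 14/(1−ρ).
IC: 14 ≥ 17(1−ρ^3) + 8ρ^3 = 17 − 9ρ^3.
So ρ^3 ≥ 3/9 = 1/3, giving ρ ≥ (1/3)^(1/3) ≈ 0.693.

0.693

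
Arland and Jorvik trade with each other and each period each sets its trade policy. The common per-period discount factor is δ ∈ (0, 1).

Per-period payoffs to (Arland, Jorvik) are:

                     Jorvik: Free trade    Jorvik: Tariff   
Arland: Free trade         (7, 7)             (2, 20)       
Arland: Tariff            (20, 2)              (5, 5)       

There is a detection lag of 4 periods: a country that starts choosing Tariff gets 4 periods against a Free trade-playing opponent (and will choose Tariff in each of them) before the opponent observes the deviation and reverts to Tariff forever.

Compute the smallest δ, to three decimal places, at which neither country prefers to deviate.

0.965

Deviating for the 4 undetected periods gains 20−7 = 13 per period over cooperation, then loses 7−5 = 2 per period forever once punishment starts.
Gain: 13(1 + δ + … + δ^3); loss: 2·δ^4/(1−δ).
No profitable deviation ⇔ 13(1−δ^4) ≤ 2·δ^4, i.e. δ^4 ≥ 13/(13+2) = 13/15.
Hence δ ≥ (13/15)^(1/4) ≈ 0.965.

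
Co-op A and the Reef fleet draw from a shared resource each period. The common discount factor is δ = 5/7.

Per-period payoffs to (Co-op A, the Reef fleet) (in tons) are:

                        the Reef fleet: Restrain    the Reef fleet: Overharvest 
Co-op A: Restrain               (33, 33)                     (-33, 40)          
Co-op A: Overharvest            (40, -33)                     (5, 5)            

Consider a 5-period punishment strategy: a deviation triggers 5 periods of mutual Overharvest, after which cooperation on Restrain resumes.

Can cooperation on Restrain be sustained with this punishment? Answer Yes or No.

IC: δ+…+δ^5 ≥ (40−33)/(33−5) = 1/4.
At δ = 5/7: partial sum = 2.0352 ≥ 0.2500. Cooperation sustainable.

Yes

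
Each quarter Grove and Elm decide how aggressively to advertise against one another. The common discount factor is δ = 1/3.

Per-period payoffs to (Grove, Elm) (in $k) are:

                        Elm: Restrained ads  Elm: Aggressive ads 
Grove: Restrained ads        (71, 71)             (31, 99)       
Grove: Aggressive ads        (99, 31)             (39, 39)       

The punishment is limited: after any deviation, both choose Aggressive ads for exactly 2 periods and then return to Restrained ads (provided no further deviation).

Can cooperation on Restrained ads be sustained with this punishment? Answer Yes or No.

No

Comparing payoff streams over the 3 periods until play realigns: cooperate → 71(1+δ+…+δ^2); deviate → 99 + 39(δ+…+δ^2).
Cooperation is sustained iff (71−39)(δ+…+δ^2) ≥ 99−71.
δ+…+δ^2 = 1/3·(1−(1/3)^2)/(1−1/3) = 0.4444, and (99−71)/(71−39) = 0.8750.
0.4444 < 0.8750, so cooperation is not sustainable.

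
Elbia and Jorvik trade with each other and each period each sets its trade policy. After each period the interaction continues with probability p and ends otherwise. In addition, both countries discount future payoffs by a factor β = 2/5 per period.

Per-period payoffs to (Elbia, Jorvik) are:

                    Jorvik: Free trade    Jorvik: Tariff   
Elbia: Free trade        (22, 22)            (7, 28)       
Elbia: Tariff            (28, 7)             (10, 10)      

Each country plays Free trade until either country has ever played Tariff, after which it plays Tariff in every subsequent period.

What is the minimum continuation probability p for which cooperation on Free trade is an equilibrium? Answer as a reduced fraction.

5/6

Expected continuation weight on next period's payoff is β·p = 2/5·p, which plays the role of the discount factor.
Cooperation requires 2/5·p ≥ (28−22)/(28−10) = 1/3, hence p ≥ 5/6.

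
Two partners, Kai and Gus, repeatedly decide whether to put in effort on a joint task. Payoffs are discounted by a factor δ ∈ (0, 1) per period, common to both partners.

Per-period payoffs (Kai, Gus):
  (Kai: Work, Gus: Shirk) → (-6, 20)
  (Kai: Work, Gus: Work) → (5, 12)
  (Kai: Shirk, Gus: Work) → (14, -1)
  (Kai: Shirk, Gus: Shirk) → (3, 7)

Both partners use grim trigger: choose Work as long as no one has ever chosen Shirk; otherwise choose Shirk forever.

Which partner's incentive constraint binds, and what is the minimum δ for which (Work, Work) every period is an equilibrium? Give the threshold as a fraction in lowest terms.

Kai; δ ≥ 9/11

Kai's threshold: (14−5)/(14−3) = 9/11.
Gus's threshold: (20−12)/(20−7) = 8/13.
9/11 > 8/13, so Kai binds and δ* = 9/11.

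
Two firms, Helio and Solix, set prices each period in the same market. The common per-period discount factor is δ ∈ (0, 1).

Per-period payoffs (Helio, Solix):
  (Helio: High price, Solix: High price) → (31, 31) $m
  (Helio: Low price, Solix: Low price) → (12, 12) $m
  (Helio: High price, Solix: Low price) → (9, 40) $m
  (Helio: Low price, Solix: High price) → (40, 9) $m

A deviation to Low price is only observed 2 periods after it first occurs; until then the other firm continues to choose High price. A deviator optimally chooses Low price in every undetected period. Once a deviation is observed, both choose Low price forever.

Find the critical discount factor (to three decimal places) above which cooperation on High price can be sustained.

The best deviation is to choose Low price for all 2 undetected periods, earning 40 each, then 12 forever once detected.
Deviation value: 40(1−δ^2)/(1−δ) + 12δ^2/(1−δ); cooperation value: 31/(1−δ).
IC: 31 ≥ 40(1−δ^2) + 12δ^2 = 40 − 28δ^2.
So δ^2 ≥ 9/28, giving δ ≥ (9/28)^(1/2) ≈ 0.567.

0.567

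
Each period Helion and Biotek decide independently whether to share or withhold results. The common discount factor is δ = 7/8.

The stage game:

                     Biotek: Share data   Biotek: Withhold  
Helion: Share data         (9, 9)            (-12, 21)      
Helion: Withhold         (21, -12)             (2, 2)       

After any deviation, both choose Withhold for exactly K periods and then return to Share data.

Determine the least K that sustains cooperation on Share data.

No profitable deviation requires (9−2)(δ+…+δ^K) ≥ 21−9, i.e. δ+…+δ^K ≥ 12/7 ≈ 1.7143.
With δ = 7/8, the partial sums are K=1: 0.8750, K=2: 1.6406, K=3: 2.3105.
K = 3 is the first length at which the sum reaches 1.7143.

3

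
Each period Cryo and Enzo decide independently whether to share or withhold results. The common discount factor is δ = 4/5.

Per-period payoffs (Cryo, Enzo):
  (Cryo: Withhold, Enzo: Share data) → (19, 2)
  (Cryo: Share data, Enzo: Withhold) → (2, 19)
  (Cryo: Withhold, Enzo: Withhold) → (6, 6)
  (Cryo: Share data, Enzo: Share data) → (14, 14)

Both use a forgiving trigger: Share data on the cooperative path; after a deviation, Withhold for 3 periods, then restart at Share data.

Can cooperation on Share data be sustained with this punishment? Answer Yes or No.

Comparing payoff streams over the 4 periods until play realigns: cooperate → 14(1+δ+…+δ^3); deviate → 19 + 6(δ+…+δ^3).
Cooperation is sustained iff (14−6)(δ+…+δ^3) ≥ 19−14.
δ+…+δ^3 = 4/5·(1−(4/5)^3)/(1−4/5) = 1.9520, and (19−14)/(14−6) = 0.6250.
1.9520 ≥ 0.6250, so cooperation is sustainable.

Yes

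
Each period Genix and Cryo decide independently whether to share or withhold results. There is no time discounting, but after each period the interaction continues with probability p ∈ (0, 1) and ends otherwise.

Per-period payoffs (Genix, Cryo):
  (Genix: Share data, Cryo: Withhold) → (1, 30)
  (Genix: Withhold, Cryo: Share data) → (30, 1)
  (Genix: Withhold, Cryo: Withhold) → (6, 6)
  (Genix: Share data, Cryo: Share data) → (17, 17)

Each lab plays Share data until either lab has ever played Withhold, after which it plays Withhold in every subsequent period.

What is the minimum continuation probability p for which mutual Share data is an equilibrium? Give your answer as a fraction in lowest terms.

With no time discounting, the continuation probability p plays the role of the discount factor.
Grim-trigger IC: 17/(1−p) ≥ 30 + 6p/(1−p) ⇒ p ≥ (30−17)/(30−6) = 13/24.

13/24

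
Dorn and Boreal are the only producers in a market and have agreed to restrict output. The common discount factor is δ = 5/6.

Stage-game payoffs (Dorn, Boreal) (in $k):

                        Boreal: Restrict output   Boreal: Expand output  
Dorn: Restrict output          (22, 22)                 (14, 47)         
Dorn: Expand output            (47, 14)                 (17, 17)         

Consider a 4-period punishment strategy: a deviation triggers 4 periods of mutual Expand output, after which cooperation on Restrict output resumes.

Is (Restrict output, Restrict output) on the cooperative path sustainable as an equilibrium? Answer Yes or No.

No

A one-shot deviation gives 47 now, then 17 for 4 periods, then back to 22.
Gain from deviating: (47−22) today; loss: (22−17) in each of the next 4 periods.
No-deviation condition: (22−17)(δ+…+δ^4) ≥ 47−22, i.e. δ+…+δ^4 ≥ 5.
At δ = 5/6: δ+…+δ^4 = 2.5887 < 5.0000.
So cooperation is not sustainable.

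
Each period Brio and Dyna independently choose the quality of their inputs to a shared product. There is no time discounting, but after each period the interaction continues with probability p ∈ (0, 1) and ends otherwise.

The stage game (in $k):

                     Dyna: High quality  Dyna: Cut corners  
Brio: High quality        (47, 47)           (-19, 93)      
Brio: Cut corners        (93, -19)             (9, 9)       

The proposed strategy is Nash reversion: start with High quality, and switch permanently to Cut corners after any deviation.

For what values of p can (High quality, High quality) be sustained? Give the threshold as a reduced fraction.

With no time discounting, the continuation probability p plays the role of the discount factor.
Grim-trigger IC: 47/(1−p) ≥ 93 + 9p/(1−p) ⇒ p ≥ (93−47)/(93−9) = 23/42.

23/42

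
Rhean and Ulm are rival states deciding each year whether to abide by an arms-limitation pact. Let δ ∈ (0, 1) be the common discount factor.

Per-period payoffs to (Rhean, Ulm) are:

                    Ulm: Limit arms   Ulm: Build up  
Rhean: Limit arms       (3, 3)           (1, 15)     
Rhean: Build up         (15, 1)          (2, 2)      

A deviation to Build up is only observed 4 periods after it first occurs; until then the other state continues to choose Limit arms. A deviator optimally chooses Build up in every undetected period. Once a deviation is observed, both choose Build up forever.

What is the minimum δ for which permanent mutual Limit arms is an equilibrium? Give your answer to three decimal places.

Deviating for the 4 undetected periods gains 15−3 = 12 per period over cooperation, then loses 3−2 = 1 per period forever once punishment starts.
Gain: 12(1 + δ + … + δ^3); loss: 1·δ^4/(1−δ).
No profitable deviation ⇔ 12(1−δ^4) ≤ 1·δ^4, i.e. δ^4 ≥ 12/(12+1) = 12/13.
Hence δ ≥ (12/13)^(1/4) ≈ 0.980.

0.980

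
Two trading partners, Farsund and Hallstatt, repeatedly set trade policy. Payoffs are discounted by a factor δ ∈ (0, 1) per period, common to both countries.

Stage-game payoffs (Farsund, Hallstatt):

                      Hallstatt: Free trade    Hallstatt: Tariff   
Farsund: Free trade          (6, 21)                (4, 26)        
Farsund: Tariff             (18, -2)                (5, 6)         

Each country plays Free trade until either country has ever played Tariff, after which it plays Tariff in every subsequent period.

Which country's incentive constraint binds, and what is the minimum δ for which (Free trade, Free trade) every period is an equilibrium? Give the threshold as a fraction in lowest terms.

Farsund; δ ≥ 12/13

For Farsund: deviation gain 18−6 = 12, per-period punishment loss 6−5 = 1. IC gives δ ≥ 12/13.
For Hallstatt: gain 5, loss 15 per period, so δ ≥ 5/20 = 1/4.
The tighter constraint is Farsund's, so cooperation needs δ ≥ 12/13.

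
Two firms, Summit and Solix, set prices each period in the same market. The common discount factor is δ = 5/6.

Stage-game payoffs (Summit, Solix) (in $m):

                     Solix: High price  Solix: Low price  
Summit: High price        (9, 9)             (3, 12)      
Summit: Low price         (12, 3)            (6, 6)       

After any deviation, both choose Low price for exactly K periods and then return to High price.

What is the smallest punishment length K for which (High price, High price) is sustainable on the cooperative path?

2

No profitable deviation requires (9−6)(δ+…+δ^K) ≥ 12−9, i.e. δ+…+δ^K ≥ 1 ≈ 1.0000.
With δ = 5/6, the partial sums are K=1: 0.8333, K=2: 1.5278.
K = 2 is the first length at which the sum reaches 1.0000.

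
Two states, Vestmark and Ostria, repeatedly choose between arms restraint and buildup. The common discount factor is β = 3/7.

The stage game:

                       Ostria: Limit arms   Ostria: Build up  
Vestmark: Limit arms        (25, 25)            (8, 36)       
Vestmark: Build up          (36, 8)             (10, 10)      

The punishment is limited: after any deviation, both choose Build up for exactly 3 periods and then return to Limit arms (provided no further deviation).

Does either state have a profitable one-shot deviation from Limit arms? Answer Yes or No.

Comparing payoff streams over the 4 periods until play realigns: cooperate → 25(1+β+…+β^3); deviate → 36 + 10(β+…+β^3).
Cooperation is sustained iff (25−10)(β+…+β^3) ≥ 36−25.
β+…+β^3 = 3/7·(1−(3/7)^3)/(1−3/7) = 0.6910, and (36−25)/(25−10) = 0.7333.
0.6910 < 0.7333, so cooperation is not sustainable.

Yes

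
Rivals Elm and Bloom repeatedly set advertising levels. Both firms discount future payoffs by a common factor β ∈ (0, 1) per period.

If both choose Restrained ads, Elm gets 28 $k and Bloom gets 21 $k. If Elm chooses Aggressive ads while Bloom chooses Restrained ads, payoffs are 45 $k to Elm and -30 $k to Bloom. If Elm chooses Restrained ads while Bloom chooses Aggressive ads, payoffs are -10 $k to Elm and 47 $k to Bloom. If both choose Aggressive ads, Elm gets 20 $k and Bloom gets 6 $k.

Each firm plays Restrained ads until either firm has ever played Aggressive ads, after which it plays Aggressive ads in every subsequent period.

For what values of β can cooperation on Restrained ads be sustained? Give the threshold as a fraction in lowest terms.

For Elm: deviation gain 45−28 = 17, per-period punishment loss 28−20 = 8. IC gives β ≥ 17/25.
For Bloom: gain 26, loss 15 per period, so β ≥ 26/41.
The tighter constraint is Elm's, so cooperation needs β ≥ 17/25.

17/25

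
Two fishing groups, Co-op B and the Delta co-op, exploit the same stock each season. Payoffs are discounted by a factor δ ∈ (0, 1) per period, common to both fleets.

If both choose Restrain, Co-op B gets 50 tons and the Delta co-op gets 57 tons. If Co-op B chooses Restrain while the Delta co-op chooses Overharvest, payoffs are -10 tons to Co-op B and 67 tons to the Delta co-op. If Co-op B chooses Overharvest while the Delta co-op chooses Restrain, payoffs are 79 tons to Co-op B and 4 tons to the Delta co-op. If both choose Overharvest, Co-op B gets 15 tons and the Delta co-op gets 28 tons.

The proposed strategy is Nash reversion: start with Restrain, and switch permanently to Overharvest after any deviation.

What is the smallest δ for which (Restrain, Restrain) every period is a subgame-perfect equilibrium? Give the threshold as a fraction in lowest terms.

29/64

Co-op B's threshold: (79−50)/(79−15) = 29/64.
the Delta co-op's threshold: (67−57)/(67−28) = 10/39.
29/64 > 10/39, so Co-op B binds and δ* = 29/64.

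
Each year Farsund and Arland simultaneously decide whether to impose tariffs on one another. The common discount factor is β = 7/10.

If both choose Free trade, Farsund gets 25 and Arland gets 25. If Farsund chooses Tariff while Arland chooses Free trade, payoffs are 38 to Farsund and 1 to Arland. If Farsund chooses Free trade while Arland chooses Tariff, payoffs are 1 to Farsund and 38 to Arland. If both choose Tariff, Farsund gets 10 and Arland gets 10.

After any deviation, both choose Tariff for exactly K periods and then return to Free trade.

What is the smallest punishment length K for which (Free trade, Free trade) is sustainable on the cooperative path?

2

Need Σ_{k=1}^{K} β^k ≥ (38−25)/(25−10) = 0.8667 at β = 7/10.
At K = 1 the sum is 0.7000 < 0.8667; at K = 2 it is 1.1900 ≥ 0.8667.
So the minimum punishment length is K = 2.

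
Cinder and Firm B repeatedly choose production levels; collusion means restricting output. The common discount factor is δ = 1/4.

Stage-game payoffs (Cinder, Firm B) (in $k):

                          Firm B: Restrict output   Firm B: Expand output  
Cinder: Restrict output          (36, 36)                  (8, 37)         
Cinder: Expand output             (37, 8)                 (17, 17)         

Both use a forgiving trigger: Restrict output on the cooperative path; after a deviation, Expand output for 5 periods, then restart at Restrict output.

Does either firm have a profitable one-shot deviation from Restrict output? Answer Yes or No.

A one-shot deviation gives 37 now, then 17 for 5 periods, then back to 36.
Gain from deviating: (37−36) today; loss: (36−17) in each of the next 5 periods.
No-deviation condition: (36−17)(δ+…+δ^5) ≥ 37−36, i.e. δ+…+δ^5 ≥ 1/19.
At δ = 1/4: δ+…+δ^5 = 0.3330 ≥ 0.0526.
So cooperation is sustainable.

No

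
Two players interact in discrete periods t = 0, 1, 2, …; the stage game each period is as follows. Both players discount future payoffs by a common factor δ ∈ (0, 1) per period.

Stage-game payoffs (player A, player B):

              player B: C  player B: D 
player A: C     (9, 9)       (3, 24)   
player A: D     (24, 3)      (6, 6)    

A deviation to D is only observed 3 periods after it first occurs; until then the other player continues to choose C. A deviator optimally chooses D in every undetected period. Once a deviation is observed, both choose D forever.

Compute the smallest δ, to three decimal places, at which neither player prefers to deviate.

Deviating for the 3 undetected periods gains 24−9 = 15 per period over cooperation, then loses 9−6 = 3 per period forever once punishment starts.
Gain: 15(1 + δ + … + δ^2); loss: 3·δ^3/(1−δ).
No profitable deviation ⇔ 15(1−δ^3) ≤ 3·δ^3, i.e. δ^3 ≥ 15/(15+3) = 5/6.
Hence δ ≥ (5/6)^(1/3) ≈ 0.941.

0.941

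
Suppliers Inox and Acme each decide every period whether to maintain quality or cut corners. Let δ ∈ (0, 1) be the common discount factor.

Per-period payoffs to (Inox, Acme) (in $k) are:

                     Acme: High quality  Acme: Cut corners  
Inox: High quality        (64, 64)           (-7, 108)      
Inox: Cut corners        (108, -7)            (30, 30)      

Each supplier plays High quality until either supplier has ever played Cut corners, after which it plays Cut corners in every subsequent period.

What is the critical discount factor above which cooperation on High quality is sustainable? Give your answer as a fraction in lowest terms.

Under grim trigger the critical discount factor is (T−C)/(T−P) with T = 108, C = 64, P = 30.
δ* = (108−64)/(108−30) = 44/78 = 22/39.

22/39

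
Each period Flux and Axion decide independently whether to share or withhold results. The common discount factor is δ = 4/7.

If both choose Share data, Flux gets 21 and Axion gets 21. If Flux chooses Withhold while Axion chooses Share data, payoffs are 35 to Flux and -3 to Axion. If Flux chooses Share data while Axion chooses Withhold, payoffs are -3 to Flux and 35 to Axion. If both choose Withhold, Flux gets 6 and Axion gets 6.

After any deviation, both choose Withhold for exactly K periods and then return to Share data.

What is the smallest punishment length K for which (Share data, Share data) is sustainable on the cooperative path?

3

IC: δ(1−δ^K)/(1−δ) ≥ (35−21)/(21−6) = 14/15.
With δ = 4/7: need 1 − δ^K ≥ 14/15·(1−4/7)/(4/7), i.e. δ^K ≤ 0.3000.
Since (4/7)^2 = 0.3265 and (4/7)^3 = 0.1866, the smallest such K is 3.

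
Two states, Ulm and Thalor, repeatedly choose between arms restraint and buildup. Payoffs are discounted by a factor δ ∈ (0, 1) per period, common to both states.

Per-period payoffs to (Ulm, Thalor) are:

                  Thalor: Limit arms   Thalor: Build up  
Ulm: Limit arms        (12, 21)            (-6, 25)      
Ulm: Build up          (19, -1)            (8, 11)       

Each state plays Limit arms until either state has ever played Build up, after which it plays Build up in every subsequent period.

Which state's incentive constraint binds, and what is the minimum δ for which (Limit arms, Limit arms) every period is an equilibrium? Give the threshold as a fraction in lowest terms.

Ulm; δ ≥ 7/11

Ulm: cooperation gives 12 each period; deviation gives 19 once then 8 forever.
  12/(1−δ) ≥ 19 + 8δ/(1−δ) ⇒ δ ≥ 7/11.
Thalor: cooperation gives 21 each period; deviation gives 25 once then 11 forever.
  δ ≥ 4/14 = 2/7.
Both must hold, so the binding constraint is Ulm's: δ ≥ 7/11.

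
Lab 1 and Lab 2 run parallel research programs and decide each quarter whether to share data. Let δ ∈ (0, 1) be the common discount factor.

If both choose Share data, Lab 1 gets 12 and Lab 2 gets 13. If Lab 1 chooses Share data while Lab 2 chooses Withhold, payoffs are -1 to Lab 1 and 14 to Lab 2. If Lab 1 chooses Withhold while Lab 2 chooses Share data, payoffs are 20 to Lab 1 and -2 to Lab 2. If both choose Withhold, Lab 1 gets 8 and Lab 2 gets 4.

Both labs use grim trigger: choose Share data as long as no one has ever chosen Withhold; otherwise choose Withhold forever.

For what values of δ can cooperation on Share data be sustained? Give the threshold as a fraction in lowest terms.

Lab 1: cooperation gives 12 each period; deviation gives 20 once then 8 forever.
  12/(1−δ) ≥ 20 + 8δ/(1−δ) ⇒ δ ≥ 8/12 = 2/3.
Lab 2: cooperation gives 13 each period; deviation gives 14 once then 4 forever.
  δ ≥ 1/10.
Both must hold, so the binding constraint is Lab 1's: δ ≥ 2/3.

2/3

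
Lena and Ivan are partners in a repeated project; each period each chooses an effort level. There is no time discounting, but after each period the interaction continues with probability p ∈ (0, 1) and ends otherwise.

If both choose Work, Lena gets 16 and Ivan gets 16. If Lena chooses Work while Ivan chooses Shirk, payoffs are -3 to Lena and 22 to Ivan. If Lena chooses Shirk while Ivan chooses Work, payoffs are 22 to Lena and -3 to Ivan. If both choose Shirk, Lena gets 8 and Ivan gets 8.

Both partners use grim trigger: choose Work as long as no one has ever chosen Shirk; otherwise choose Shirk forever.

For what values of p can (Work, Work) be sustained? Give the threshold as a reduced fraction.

Expected cooperation value is 16 + p·16 + p²·16 + … = 16/(1−p); deviation gives 22 + p·8/(1−p).
16 ≥ 22(1−p) + 8p ⇒ 14p ≥ 6 ⇒ p ≥ 6/14 = 3/7.

3/7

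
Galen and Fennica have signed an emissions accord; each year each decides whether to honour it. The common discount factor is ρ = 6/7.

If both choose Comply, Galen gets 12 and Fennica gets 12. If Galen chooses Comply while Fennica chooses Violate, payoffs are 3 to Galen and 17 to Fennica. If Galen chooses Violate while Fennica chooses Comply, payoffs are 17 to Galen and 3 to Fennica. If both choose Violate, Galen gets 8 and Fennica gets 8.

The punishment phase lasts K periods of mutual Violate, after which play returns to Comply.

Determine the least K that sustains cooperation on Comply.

IC: ρ(1−ρ^K)/(1−ρ) ≥ (17−12)/(12−8) = 5/4.
With ρ = 6/7: need 1 − ρ^K ≥ 5/4·(1−6/7)/(6/7), i.e. ρ^K ≤ 0.7917.
Since (6/7)^1 = 0.8571 and (6/7)^2 = 0.7347, the smallest such K is 2.

2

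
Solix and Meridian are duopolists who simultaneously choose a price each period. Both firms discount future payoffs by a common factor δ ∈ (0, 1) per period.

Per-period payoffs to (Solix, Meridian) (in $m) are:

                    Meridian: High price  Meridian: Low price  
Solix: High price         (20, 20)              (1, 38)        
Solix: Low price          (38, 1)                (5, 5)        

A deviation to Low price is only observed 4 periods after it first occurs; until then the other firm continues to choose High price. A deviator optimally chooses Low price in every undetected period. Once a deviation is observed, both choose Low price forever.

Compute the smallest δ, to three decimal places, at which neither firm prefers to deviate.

0.859

The best deviation is to choose Low price for all 4 undetected periods, earning 38 each, then 5 forever once detected.
Deviation value: 38(1−δ^4)/(1−δ) + 5δ^4/(1−δ); cooperation value: 20/(1−δ).
IC: 20 ≥ 38(1−δ^4) + 5δ^4 = 38 − 33δ^4.
So δ^4 ≥ 18/33 = 6/11, giving δ ≥ (6/11)^(1/4) ≈ 0.859.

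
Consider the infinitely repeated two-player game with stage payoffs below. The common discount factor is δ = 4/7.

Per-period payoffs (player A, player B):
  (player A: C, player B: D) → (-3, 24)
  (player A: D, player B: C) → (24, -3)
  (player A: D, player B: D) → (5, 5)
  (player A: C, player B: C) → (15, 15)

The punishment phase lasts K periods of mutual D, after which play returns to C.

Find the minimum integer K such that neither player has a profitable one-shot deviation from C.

3

Need Σ_{k=1}^{K} δ^k ≥ (24−15)/(15−5) = 0.9000 at δ = 4/7.
At K = 2 the sum is 0.8980 < 0.9000; at K = 3 it is 1.0845 ≥ 0.9000.
So the minimum punishment length is K = 3.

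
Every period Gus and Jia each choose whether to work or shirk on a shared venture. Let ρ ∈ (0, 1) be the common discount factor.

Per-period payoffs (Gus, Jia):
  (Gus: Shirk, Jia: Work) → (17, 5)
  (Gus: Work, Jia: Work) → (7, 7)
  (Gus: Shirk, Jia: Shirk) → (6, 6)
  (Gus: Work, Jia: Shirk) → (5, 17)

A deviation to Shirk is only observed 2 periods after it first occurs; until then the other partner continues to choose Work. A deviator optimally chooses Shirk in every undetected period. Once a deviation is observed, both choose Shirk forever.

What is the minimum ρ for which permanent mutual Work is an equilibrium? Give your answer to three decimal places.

A deviator earns 17 for 2 periods, then 6 forever; cooperating earns 7 forever. Multiplying the IC by (1−ρ):
7 ≥ 17(1−ρ^2) + 6ρ^2, so 11·ρ^2 ≥ 10 and ρ^2 ≥ 10/11.
ρ ≥ (10/11)^(1/2) ≈ 0.953.

0.953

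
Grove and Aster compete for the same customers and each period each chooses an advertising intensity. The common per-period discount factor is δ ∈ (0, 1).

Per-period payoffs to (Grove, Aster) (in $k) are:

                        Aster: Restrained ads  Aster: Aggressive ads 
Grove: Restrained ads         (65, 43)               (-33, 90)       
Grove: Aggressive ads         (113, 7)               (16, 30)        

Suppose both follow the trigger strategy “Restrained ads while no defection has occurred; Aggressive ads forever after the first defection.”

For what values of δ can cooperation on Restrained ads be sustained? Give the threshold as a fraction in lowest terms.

For Grove: deviation gain 113−65 = 48, per-period punishment loss 65−16 = 49. IC gives δ ≥ 48/97.
For Aster: gain 47, loss 13 per period, so δ ≥ 47/60.
The tighter constraint is Aster's, so cooperation needs δ ≥ 47/60.

47/60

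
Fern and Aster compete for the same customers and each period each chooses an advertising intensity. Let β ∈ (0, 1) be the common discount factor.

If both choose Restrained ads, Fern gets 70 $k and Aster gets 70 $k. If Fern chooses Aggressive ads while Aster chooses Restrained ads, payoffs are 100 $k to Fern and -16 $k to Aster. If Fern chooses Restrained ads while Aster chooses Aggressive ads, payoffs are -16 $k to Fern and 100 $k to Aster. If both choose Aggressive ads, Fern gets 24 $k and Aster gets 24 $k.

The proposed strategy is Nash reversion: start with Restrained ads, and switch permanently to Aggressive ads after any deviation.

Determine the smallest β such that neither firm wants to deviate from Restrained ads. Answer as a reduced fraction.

15/38

Cooperation forever yields 70 each period: 70/(1−β).
Deviating yields 100 once, then 24 forever: 100 + 24β/(1−β).
No profitable deviation requires 70/(1−β) ≥ 100 + 24β/(1−β).
Multiplying by (1−β): 70 ≥ 100(1−β) + 24β = 100 − 76β.
So 76β ≥ 30, i.e. β ≥ 30/76 = 15/38.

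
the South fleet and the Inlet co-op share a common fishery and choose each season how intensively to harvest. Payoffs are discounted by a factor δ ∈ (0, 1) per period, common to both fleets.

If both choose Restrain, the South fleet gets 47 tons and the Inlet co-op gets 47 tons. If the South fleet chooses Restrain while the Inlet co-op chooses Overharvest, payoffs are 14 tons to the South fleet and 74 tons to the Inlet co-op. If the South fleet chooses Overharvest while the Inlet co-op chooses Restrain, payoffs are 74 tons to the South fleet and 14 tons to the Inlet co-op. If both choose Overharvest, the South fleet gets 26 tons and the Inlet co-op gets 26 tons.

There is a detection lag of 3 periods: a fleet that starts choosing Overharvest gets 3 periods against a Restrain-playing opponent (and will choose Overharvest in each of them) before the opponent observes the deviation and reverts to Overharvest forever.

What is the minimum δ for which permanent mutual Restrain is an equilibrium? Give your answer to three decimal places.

0.825

The best deviation is to choose Overharvest for all 3 undetected periods, earning 74 each, then 26 forever once detected.
Deviation value: 74(1−δ^3)/(1−δ) + 26δ^3/(1−δ); cooperation value: 47/(1−δ).
IC: 47 ≥ 74(1−δ^3) + 26δ^3 = 74 − 48δ^3.
So δ^3 ≥ 27/48 = 9/16, giving δ ≥ (9/16)^(1/3) ≈ 0.825.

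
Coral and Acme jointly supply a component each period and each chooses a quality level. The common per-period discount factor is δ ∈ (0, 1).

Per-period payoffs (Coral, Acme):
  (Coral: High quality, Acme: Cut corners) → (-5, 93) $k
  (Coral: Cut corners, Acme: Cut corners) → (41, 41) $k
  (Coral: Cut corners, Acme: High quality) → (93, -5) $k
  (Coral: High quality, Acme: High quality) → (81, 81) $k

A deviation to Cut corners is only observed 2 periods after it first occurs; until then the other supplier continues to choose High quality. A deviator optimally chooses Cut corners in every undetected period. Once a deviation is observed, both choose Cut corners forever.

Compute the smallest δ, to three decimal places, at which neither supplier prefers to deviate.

The best deviation is to choose Cut corners for all 2 undetected periods, earning 93 each, then 41 forever once detected.
Deviation value: 93(1−δ^2)/(1−δ) + 41δ^2/(1−δ); cooperation value: 81/(1−δ).
IC: 81 ≥ 93(1−δ^2) + 41δ^2 = 93 − 52δ^2.
So δ^2 ≥ 12/52 = 3/13, giving δ ≥ (3/13)^(1/2) ≈ 0.480.

0.480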